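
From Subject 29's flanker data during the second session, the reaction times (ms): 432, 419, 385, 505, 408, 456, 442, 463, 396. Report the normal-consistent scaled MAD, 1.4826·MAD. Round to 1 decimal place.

Sorted: 385, 396, 408, 419, 432, 442, 456, 463, 505 → median = 432
|x − 432| sorted: 0, 10, 13, 24, 24, 31, 36, 47, 73 → MAD = 24
Robust SD ≈ 1.4826 × 24 = 35.582

35.6 ms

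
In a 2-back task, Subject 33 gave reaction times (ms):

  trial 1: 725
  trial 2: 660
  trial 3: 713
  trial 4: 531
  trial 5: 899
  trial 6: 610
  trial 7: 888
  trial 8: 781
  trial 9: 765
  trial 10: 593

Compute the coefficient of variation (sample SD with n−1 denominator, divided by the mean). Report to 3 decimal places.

0.170

n = 10, Σ = 7165, M = 716.5000
Σ(x−M)² = 133512.500; s = √(133512.500/9) = 121.7979
CV = 121.7979 / 716.5000 = 0.16999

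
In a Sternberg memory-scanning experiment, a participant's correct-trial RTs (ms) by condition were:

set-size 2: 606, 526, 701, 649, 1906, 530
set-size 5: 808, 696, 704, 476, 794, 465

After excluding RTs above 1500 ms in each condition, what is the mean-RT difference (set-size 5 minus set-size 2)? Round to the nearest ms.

set-size 2: exclude 1906
M(set-size 2) = 3012/5 = 602.400
M(set-size 5) = 3943/6 = 657.167
Difference = 657.167 − 602.400 = 54.767 ms

55 ms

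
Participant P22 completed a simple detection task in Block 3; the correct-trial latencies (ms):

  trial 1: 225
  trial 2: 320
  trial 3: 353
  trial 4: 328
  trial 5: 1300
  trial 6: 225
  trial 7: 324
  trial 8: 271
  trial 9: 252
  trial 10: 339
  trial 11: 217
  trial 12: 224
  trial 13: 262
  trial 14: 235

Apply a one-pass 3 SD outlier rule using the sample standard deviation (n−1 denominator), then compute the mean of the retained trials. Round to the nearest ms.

275 ms

n = 14, ΣRT = 4875, M = 348.214
Σ(x−M)² = 1006274.36; s = √(1006274.36/13) = 278.219
Cutoffs: 348.214 ± 3·278.219 → [-486.4, 1182.9]
Outside: 1300 → excluded.
Retained (n=13): Σ = 3575, mean = 3575/13 = 275.000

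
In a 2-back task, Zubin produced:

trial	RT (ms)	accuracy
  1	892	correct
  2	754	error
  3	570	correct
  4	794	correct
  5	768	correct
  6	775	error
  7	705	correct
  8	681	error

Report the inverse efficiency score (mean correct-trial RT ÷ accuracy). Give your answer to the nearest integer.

1193 ms

Correct trials (n=5): 892, 570, 794, 768, 705
Mean correct RT = 3729/5 = 745.8000 ms
Proportion correct = 5/8
IES = 745.8000 / (5/8) = 1193.280 ms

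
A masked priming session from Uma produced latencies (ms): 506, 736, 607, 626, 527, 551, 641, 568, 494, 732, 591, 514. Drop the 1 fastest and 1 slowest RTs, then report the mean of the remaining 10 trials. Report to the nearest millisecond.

Sorted: 494, 506, 514, 527, 551, 568, 591, 607, 626, 641, 732, 736
Drop lowest 1 (494) and highest 1 (736)
Remaining (n=10): Σ = 5863, mean = 5863/10 = 586.300

586 ms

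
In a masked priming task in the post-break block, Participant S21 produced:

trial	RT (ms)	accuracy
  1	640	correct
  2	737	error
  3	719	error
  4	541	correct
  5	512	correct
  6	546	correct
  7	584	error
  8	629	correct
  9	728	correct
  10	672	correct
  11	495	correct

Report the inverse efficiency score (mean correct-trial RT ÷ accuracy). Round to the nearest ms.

Correct trials (n=8): 640, 541, 512, 546, 629, 728, 672, 495
Mean correct RT = 4763/8 = 595.3750 ms
Proportion correct = 8/11
IES = 595.3750 / (8/11) = 818.641 ms

819 ms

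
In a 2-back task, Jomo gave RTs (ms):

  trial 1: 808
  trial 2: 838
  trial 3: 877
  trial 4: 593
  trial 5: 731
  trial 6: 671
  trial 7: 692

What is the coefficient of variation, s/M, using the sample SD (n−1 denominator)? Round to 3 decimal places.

n = 7, Σ = 5210, M = 744.2857
Σ(x−M)² = 61623.429; s = √(61623.429/6) = 101.3438
CV = 101.3438 / 744.2857 = 0.13616

0.136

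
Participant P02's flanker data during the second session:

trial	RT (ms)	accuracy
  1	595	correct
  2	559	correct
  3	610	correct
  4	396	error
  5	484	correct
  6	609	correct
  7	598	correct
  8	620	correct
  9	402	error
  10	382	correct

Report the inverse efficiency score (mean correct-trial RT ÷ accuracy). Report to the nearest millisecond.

Correct trials (n=8): 595, 559, 610, 484, 609, 598, 620, 382
Mean correct RT = 4457/8 = 557.1250 ms
Proportion correct = 8/10
IES = 557.1250 / (8/10) = 696.406 ms

696 ms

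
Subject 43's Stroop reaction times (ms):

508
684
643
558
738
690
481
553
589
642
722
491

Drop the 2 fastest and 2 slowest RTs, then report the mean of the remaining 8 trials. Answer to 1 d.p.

Sorted: 481, 491, 508, 553, 558, 589, 642, 643, 684, 690, 722, 738
Drop lowest 2 (481, 491) and highest 2 (722, 738)
Remaining (n=8): Σ = 4867, mean = 4867/8 = 608.375

608.4 ms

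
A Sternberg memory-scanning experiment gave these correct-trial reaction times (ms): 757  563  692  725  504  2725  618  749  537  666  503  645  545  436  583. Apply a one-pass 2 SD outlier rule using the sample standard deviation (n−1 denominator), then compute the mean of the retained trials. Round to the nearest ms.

n = 15, ΣRT = 11248, M = 749.867
Σ(x−M)² = 4310541.73; s = √(4310541.73/14) = 554.884
Cutoffs: 749.867 ± 2·554.884 → [-359.9, 1859.6]
Outside: 2725 → excluded.
Retained (n=14): Σ = 8523, mean = 8523/14 = 608.786

609 ms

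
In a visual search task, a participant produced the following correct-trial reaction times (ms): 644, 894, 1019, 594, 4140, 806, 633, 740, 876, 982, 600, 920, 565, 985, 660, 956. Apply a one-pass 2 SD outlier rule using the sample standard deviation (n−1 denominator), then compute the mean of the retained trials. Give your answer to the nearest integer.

792 ms

n = 16, ΣRT = 16014, M = 1000.875
Σ(x−M)² = 10891767.75; s = √(10891767.75/15) = 852.125
Cutoffs: 1000.875 ± 2·852.125 → [-703.4, 2705.1]
Outside: 4140 → excluded.
Retained (n=15): Σ = 11874, mean = 11874/15 = 791.600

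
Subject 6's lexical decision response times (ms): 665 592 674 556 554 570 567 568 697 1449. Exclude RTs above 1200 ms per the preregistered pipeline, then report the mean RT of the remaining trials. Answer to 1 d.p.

Excluded: 1449
Retained (n=9): Σ = 5443
Mean = 5443/9 = 604.7778

604.8 ms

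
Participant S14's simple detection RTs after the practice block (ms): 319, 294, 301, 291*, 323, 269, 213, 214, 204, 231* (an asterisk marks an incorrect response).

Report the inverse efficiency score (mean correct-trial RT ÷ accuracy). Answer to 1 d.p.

Correct trials (n=8): 319, 294, 301, 323, 269, 213, 214, 204
Mean correct RT = 2137/8 = 267.1250 ms
Proportion correct = 8/10
IES = 267.1250 / (8/10) = 333.906 ms

333.9 ms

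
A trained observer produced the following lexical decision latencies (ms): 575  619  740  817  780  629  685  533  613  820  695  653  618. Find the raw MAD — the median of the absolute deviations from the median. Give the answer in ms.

Sorted: 533, 575, 613, 618, 619, 629, 653, 685, 695, 740, 780, 817, 820 → median = 653
|x − 653|: 78, 34, 87, 164, 127, 24, 32, 120, 40, 167, 42, 0, 35
Sorted deviations: 0, 24, 32, 34, 35, 40, 42, 78, 87, 120, 127, 164, 167 → MAD = 42

42 ms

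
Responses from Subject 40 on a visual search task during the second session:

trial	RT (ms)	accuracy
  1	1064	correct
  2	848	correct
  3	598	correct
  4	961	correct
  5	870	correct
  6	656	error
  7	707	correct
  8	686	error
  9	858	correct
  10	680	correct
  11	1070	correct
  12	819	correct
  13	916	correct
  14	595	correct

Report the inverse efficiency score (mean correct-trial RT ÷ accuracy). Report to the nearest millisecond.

Correct trials (n=12): 1064, 848, 598, 961, 870, 707, 858, 680, 1070, 819, 916, 595
Mean correct RT = 9986/12 = 832.1667 ms
Proportion correct = 12/14
IES = 832.1667 / (12/14) = 970.861 ms

971 ms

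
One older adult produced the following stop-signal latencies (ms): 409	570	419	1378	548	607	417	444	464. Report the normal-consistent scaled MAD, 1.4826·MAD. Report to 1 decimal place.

81.5 ms

Sorted: 409, 417, 419, 444, 464, 548, 570, 607, 1378 → median = 464
|x − 464| sorted: 0, 20, 45, 47, 55, 84, 106, 143, 914 → MAD = 55
Robust SD ≈ 1.4826 × 55 = 81.543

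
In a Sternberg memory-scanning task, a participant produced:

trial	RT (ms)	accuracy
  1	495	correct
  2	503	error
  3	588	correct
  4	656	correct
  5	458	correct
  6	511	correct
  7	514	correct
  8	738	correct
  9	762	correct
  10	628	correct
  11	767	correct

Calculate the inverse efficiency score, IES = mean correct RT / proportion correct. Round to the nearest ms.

Correct trials (n=10): 495, 588, 656, 458, 511, 514, 738, 762, 628, 767
Mean correct RT = 6117/10 = 611.7000 ms
Proportion correct = 10/11
IES = 611.7000 / (10/11) = 672.870 ms

673 ms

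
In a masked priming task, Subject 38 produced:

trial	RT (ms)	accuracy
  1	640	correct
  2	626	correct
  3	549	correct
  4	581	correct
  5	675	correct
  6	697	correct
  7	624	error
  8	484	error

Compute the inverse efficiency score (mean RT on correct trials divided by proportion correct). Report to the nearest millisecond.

837 ms

Correct trials (n=6): 640, 626, 549, 581, 675, 697
Mean correct RT = 3768/6 = 628.0000 ms
Proportion correct = 6/8
IES = 628.0000 / (6/8) = 837.333 ms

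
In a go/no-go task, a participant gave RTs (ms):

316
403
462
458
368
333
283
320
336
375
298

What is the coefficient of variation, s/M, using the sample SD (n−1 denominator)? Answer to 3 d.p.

0.169

n = 11, Σ = 3952, M = 359.2727
Σ(x−M)² = 36754.182; s = √(36754.182/10) = 60.6252
CV = 60.6252 / 359.2727 = 0.16874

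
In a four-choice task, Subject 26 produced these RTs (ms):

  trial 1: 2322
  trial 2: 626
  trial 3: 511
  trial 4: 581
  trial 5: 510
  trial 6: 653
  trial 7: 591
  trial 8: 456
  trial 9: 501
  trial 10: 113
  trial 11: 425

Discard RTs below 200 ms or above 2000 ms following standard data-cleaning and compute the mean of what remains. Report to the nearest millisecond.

539 ms

Excluded: 113, 2322
Retained (n=9): Σ = 4854
Mean = 4854/9 = 539.3333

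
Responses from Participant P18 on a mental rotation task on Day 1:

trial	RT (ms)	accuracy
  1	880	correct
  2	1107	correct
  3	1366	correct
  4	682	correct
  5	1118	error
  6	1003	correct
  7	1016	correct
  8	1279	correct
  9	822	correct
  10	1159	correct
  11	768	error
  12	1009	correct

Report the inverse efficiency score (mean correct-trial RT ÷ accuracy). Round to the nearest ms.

Correct trials (n=10): 880, 1107, 1366, 682, 1003, 1016, 1279, 822, 1159, 1009
Mean correct RT = 10323/10 = 1032.3000 ms
Proportion correct = 10/12
IES = 1032.3000 / (10/12) = 1238.760 ms

1239 ms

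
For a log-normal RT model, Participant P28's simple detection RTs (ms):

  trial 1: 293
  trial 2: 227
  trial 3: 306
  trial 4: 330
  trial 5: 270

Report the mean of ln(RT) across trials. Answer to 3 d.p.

5.645

ln(RT): 5.6802, 5.4250, 5.7236, 5.7991, 5.5984
Σ ln(RT) = 28.2262
Mean = 28.2262/5 = 5.64524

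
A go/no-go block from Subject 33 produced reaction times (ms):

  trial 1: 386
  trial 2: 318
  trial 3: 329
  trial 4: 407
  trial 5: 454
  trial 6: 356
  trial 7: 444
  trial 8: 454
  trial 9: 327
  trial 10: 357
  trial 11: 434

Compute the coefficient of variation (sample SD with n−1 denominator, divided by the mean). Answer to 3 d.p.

n = 11, Σ = 4266, M = 387.8182
Σ(x−M)² = 28415.636; s = √(28415.636/10) = 53.3063
CV = 53.3063 / 387.8182 = 0.13745

0.137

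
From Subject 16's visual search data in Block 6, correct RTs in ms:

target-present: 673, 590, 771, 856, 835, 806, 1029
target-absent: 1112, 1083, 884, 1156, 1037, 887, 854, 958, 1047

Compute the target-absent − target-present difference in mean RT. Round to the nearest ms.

M(target-present) = 5560/7 = 794.286
M(target-absent) = 9018/9 = 1002.000
Difference = 1002.000 − 794.286 = 207.714 ms

208 ms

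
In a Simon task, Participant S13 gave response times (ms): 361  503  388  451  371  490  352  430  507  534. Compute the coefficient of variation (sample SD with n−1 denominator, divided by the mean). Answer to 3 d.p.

n = 10, Σ = 4387, M = 438.7000
Σ(x−M)² = 41448.100; s = √(41448.100/9) = 67.8627
CV = 67.8627 / 438.7000 = 0.15469

0.155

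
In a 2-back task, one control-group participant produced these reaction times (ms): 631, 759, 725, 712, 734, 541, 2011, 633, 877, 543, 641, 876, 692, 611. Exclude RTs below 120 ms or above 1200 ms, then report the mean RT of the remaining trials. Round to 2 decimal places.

Excluded: 2011
Retained (n=13): Σ = 8975
Mean = 8975/13 = 690.3846

690.38 ms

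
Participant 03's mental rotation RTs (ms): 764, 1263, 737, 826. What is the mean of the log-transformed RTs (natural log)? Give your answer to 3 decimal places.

ln(RT): 6.6386, 7.1412, 6.6026, 6.7166
Σ ln(RT) = 27.0990
Mean = 27.0990/4 = 6.77475

6.775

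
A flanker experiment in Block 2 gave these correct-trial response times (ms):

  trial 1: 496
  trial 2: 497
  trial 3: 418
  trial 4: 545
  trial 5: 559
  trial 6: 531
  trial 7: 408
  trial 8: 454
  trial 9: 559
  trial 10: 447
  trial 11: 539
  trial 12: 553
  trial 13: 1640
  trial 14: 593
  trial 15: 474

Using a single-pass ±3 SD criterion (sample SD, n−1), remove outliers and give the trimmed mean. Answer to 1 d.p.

n = 15, ΣRT = 8713, M = 580.867
Σ(x−M)² = 1245249.73; s = √(1245249.73/14) = 298.239
Cutoffs: 580.867 ± 3·298.239 → [-313.8, 1475.6]
Outside: 1640 → excluded.
Retained (n=14): Σ = 7073, mean = 7073/14 = 505.214

505.2 ms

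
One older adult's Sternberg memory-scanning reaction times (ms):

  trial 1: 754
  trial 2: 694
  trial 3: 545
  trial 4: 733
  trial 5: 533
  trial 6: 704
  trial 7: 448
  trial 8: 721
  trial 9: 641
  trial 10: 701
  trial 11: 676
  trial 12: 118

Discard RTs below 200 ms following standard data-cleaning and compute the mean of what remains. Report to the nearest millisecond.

650 ms

Excluded: 118
Retained (n=11): Σ = 7150
Mean = 7150/11 = 650.0000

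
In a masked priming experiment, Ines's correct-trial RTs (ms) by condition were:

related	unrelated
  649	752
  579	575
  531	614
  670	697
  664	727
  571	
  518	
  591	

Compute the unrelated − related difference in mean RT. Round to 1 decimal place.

76.4 ms

M(related) = 4773/8 = 596.625
M(unrelated) = 3365/5 = 673.000
Difference = 673.000 − 596.625 = 76.375 ms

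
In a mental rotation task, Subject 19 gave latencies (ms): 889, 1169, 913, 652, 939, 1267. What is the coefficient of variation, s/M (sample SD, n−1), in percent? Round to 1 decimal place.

n = 6, Σ = 5829, M = 971.5000
Σ(x−M)² = 239691.500; s = √(239691.500/5) = 218.9482
CV = 218.9482 / 971.5000 = 0.22537 = 22.537%

22.5%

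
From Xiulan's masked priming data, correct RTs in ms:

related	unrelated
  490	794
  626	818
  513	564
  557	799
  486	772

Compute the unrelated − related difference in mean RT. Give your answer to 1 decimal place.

M(related) = 2672/5 = 534.400
M(unrelated) = 3747/5 = 749.400
Difference = 749.400 − 534.400 = 215.000 ms

215.0 ms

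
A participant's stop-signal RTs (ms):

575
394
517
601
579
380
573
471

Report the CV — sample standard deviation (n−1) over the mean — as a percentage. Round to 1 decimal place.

17.0%

n = 8, Σ = 4090, M = 511.2500
Σ(x−M)² = 53149.500; s = √(53149.500/7) = 87.1366
CV = 87.1366 / 511.2500 = 0.17044 = 17.044%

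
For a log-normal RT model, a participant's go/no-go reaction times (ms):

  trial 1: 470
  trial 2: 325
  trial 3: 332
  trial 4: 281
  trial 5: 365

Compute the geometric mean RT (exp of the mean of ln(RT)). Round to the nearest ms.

ln(RT): 6.1527, 5.7838, 5.8051, 5.6384, 5.8999
Mean ln(RT) = 29.2799/5 = 5.85599
Geometric mean = exp(5.85599) = 349.32 ms

349 ms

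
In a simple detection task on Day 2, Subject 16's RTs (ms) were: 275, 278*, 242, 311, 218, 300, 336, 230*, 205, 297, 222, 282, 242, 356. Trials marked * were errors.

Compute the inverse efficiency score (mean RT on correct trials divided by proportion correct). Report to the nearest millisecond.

319 ms

Correct trials (n=12): 275, 242, 311, 218, 300, 336, 205, 297, 222, 282, 242, 356
Mean correct RT = 3286/12 = 273.8333 ms
Proportion correct = 12/14
IES = 273.8333 / (12/14) = 319.472 ms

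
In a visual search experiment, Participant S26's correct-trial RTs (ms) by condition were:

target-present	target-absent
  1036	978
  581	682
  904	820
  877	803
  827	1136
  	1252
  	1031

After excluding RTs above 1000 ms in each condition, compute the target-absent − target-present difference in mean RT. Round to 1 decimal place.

target-present: exclude 1036
target-absent: exclude 1136, 1252, 1031
M(target-present) = 3189/4 = 797.250
M(target-absent) = 3283/4 = 820.750
Difference = 820.750 − 797.250 = 23.500 ms

23.5 ms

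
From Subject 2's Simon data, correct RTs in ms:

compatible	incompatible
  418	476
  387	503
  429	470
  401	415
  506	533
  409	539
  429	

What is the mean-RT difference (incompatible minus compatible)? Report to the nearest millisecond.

64 ms

M(compatible) = 2979/7 = 425.571
M(incompatible) = 2936/6 = 489.333
Difference = 489.333 − 425.571 = 63.762 ms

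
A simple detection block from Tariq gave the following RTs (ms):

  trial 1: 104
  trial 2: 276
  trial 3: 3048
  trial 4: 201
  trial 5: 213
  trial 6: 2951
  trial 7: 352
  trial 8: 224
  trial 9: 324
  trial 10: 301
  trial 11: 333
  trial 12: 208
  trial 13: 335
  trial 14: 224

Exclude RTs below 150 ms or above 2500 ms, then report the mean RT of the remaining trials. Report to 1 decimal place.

Excluded: 104, 2951, 3048
Retained (n=11): Σ = 2991
Mean = 2991/11 = 271.9091

271.9 ms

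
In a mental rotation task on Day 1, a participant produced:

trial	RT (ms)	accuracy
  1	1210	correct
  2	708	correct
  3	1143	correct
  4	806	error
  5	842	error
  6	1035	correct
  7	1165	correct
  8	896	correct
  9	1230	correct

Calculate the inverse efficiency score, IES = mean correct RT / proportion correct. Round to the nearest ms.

1357 ms

Correct trials (n=7): 1210, 708, 1143, 1035, 1165, 896, 1230
Mean correct RT = 7387/7 = 1055.2857 ms
Proportion correct = 7/9
IES = 1055.2857 / (7/9) = 1356.796 ms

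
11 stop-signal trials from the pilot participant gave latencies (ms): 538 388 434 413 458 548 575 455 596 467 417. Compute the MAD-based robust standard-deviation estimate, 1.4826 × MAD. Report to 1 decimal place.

66.7 ms

Sorted: 388, 413, 417, 434, 455, 458, 467, 538, 548, 575, 596 → median = 458
|x − 458| sorted: 0, 3, 9, 24, 41, 45, 70, 80, 90, 117, 138 → MAD = 45
Robust SD ≈ 1.4826 × 45 = 66.717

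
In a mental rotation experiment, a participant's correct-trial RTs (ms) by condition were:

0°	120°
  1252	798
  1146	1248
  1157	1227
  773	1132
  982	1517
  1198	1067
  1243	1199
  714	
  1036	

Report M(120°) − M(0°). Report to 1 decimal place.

114.0 ms

M(0°) = 9501/9 = 1055.667
M(120°) = 8188/7 = 1169.714
Difference = 1169.714 − 1055.667 = 114.048 ms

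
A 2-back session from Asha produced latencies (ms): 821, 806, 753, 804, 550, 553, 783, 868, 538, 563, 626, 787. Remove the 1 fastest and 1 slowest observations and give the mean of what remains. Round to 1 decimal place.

704.6 ms

Sorted: 538, 550, 553, 563, 626, 753, 783, 787, 804, 806, 821, 868
Drop lowest 1 (538) and highest 1 (868)
Remaining (n=10): Σ = 7046, mean = 7046/10 = 704.600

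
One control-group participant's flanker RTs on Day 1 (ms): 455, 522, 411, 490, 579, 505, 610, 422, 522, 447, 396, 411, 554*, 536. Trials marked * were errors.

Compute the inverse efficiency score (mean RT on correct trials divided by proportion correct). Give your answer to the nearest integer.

Correct trials (n=13): 455, 522, 411, 490, 579, 505, 610, 422, 522, 447, 396, 411, 536
Mean correct RT = 6306/13 = 485.0769 ms
Proportion correct = 13/14
IES = 485.0769 / (13/14) = 522.391 ms

522 ms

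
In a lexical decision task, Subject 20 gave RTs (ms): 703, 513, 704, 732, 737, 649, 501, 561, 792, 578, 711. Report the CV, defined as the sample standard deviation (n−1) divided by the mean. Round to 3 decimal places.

0.152

n = 11, Σ = 7181, M = 652.8182
Σ(x−M)² = 97891.636; s = √(97891.636/10) = 98.9402
CV = 98.9402 / 652.8182 = 0.15156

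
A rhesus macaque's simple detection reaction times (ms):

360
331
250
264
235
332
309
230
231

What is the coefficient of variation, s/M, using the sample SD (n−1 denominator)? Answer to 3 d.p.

n = 9, Σ = 2542, M = 282.4444
Σ(x−M)² = 20574.222; s = √(20574.222/8) = 50.7127
CV = 50.7127 / 282.4444 = 0.17955

0.180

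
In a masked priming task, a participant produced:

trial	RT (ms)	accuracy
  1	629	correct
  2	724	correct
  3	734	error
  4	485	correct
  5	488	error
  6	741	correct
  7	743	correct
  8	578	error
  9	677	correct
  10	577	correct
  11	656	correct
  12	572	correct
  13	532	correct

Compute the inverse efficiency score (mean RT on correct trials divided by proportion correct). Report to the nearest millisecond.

Correct trials (n=10): 629, 724, 485, 741, 743, 677, 577, 656, 572, 532
Mean correct RT = 6336/10 = 633.6000 ms
Proportion correct = 10/13
IES = 633.6000 / (10/13) = 823.680 ms

824 ms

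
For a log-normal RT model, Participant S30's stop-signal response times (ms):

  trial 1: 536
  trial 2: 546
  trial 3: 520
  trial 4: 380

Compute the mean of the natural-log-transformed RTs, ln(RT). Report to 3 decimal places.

ln(RT): 6.2841, 6.3026, 6.2538, 5.9402
Σ ln(RT) = 24.7808
Mean = 24.7808/4 = 6.19519

6.195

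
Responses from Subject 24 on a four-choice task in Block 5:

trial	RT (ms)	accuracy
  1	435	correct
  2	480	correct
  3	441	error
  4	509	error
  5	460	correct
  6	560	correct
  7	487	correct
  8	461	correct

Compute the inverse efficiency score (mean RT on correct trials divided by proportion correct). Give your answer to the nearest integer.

Correct trials (n=6): 435, 480, 460, 560, 487, 461
Mean correct RT = 2883/6 = 480.5000 ms
Proportion correct = 6/8
IES = 480.5000 / (6/8) = 640.667 ms

641 ms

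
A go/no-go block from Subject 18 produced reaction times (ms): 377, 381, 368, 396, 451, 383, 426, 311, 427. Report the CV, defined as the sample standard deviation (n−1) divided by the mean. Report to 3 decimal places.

0.105

n = 9, Σ = 3520, M = 391.1111
Σ(x−M)² = 13434.889; s = √(13434.889/8) = 40.9800
CV = 40.9800 / 391.1111 = 0.10478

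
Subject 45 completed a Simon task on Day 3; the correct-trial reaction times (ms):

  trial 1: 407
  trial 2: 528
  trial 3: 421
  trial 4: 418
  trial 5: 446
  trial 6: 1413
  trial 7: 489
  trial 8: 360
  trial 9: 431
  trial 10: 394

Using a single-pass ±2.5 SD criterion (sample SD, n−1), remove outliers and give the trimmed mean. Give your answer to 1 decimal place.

n = 10, ΣRT = 5307, M = 530.700
Σ(x−M)² = 885176.10; s = √(885176.10/9) = 313.613
Cutoffs: 530.700 ± 2.5·313.613 → [-253.3, 1314.7]
Outside: 1413 → excluded.
Retained (n=9): Σ = 3894, mean = 3894/9 = 432.667

432.7 ms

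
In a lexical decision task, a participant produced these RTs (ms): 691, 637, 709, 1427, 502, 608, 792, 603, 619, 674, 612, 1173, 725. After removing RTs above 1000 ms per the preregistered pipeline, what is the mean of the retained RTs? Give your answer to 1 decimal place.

652.0 ms

Excluded: 1173, 1427
Retained (n=11): Σ = 7172
Mean = 7172/11 = 652.0000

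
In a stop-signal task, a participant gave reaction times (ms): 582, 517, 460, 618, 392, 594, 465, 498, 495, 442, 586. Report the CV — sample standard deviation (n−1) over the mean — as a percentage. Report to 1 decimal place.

14.2%

n = 11, Σ = 5649, M = 513.5455
Σ(x−M)² = 53032.727; s = √(53032.727/10) = 72.8236
CV = 72.8236 / 513.5455 = 0.14181 = 14.181%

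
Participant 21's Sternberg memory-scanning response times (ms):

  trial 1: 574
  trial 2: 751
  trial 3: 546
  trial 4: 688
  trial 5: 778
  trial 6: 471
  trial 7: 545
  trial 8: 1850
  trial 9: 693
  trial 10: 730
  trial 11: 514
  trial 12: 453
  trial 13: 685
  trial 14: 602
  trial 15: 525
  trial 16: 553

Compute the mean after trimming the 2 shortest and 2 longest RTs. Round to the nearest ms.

617 ms

Sorted: 453, 471, 514, 525, 545, 546, 553, 574, 602, 685, 688, 693, 730, 751, 778, 1850
Drop lowest 2 (453, 471) and highest 2 (778, 1850)
Remaining (n=12): Σ = 7406, mean = 7406/12 = 617.167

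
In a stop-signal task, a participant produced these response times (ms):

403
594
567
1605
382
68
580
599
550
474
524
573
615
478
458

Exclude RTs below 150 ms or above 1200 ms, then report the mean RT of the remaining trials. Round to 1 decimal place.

522.8 ms

Excluded: 68, 1605
Retained (n=13): Σ = 6797
Mean = 6797/13 = 522.8462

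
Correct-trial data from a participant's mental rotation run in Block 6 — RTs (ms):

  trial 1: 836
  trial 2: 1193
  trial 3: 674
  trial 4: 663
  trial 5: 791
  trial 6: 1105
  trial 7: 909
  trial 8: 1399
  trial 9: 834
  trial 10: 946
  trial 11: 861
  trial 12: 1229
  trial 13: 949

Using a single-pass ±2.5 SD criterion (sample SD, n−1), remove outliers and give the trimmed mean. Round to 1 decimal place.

953.0 ms

n = 13, ΣRT = 12389, M = 953.000
Σ(x−M)² = 582296.00; s = √(582296.00/12) = 220.283
Cutoffs: 953.000 ± 2.5·220.283 → [402.3, 1503.7]
No RTs fall outside the cutoffs; all 13 retained. Mean = 12389/13 = 953.000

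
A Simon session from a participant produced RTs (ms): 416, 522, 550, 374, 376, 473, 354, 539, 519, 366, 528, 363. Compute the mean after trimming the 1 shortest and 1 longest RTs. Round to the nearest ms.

448 ms

Sorted: 354, 363, 366, 374, 376, 416, 473, 519, 522, 528, 539, 550
Drop lowest 1 (354) and highest 1 (550)
Remaining (n=10): Σ = 4476, mean = 4476/10 = 447.600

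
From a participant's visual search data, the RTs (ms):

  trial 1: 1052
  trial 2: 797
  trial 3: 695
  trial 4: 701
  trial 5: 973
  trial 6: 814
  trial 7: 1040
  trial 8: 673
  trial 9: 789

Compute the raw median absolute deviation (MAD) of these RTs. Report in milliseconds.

102 ms

Sorted: 673, 695, 701, 789, 797, 814, 973, 1040, 1052 → median = 797
|x − 797|: 255, 0, 102, 96, 176, 17, 243, 124, 8
Sorted deviations: 0, 8, 17, 96, 102, 124, 176, 243, 255 → MAD = 102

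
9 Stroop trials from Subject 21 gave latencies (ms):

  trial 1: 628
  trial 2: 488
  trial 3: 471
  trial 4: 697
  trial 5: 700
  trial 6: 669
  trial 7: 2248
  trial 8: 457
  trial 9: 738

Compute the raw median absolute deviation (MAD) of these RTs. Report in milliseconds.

Sorted: 457, 471, 488, 628, 669, 697, 700, 738, 2248 → median = 669
|x − 669|: 41, 181, 198, 28, 31, 0, 1579, 212, 69
Sorted deviations: 0, 28, 31, 41, 69, 181, 198, 212, 1579 → MAD = 69

69 ms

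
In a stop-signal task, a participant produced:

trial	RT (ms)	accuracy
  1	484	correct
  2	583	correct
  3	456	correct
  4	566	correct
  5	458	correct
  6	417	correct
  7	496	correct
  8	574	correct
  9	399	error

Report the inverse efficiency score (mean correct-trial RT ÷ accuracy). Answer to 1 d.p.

Correct trials (n=8): 484, 583, 456, 566, 458, 417, 496, 574
Mean correct RT = 4034/8 = 504.2500 ms
Proportion correct = 8/9
IES = 504.2500 / (8/9) = 567.281 ms

567.3 ms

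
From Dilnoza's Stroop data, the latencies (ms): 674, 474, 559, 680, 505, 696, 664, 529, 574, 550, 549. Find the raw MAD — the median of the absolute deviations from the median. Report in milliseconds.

54 ms

Sorted: 474, 505, 529, 549, 550, 559, 574, 664, 674, 680, 696 → median = 559
|x − 559|: 115, 85, 0, 121, 54, 137, 105, 30, 15, 9, 10
Sorted deviations: 0, 9, 10, 15, 30, 54, 85, 105, 115, 121, 137 → MAD = 54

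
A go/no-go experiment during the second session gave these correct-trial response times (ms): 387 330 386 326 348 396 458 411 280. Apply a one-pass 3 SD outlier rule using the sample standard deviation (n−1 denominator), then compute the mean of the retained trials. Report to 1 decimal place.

369.1 ms

n = 9, ΣRT = 3322, M = 369.111
Σ(x−M)² = 22758.89; s = √(22758.89/8) = 53.337
Cutoffs: 369.111 ± 3·53.337 → [209.1, 529.1]
No RTs fall outside the cutoffs; all 9 retained. Mean = 3322/9 = 369.111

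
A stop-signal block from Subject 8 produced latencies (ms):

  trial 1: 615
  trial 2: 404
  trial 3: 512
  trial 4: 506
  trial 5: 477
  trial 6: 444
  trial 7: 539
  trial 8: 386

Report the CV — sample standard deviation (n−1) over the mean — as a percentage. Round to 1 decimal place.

15.4%

n = 8, Σ = 3883, M = 485.3750
Σ(x−M)² = 39091.875; s = √(39091.875/7) = 74.7299
CV = 74.7299 / 485.3750 = 0.15396 = 15.396%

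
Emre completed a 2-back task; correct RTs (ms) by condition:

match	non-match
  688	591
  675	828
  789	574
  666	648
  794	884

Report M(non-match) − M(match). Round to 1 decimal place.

M(match) = 3612/5 = 722.400
M(non-match) = 3525/5 = 705.000
Difference = 705.000 − 722.400 = -17.400 ms

-17.4 ms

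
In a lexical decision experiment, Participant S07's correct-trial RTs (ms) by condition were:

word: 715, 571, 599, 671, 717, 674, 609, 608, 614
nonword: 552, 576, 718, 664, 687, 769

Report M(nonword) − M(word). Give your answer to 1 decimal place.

M(word) = 5778/9 = 642.000
M(nonword) = 3966/6 = 661.000
Difference = 661.000 − 642.000 = 19.000 ms

19.0 ms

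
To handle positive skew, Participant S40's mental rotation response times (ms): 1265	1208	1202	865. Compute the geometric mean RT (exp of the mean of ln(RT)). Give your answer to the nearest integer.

1123 ms

ln(RT): 7.1428, 7.0967, 7.0917, 6.7627
Mean ln(RT) = 28.0940/4 = 7.02351
Geometric mean = exp(7.02351) = 1122.71 ms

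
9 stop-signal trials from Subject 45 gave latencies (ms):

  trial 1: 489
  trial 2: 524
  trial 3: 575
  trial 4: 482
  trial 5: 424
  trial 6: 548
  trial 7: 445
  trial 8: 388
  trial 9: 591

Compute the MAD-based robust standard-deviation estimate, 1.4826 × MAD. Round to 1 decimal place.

87.5 ms

Sorted: 388, 424, 445, 482, 489, 524, 548, 575, 591 → median = 489
|x − 489| sorted: 0, 7, 35, 44, 59, 65, 86, 101, 102 → MAD = 59
Robust SD ≈ 1.4826 × 59 = 87.473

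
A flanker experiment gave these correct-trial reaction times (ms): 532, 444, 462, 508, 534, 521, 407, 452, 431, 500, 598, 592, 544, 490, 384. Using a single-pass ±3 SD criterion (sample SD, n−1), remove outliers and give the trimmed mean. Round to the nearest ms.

n = 15, ΣRT = 7399, M = 493.267
Σ(x−M)² = 55858.93; s = √(55858.93/14) = 63.166
Cutoffs: 493.267 ± 3·63.166 → [303.8, 682.8]
No RTs fall outside the cutoffs; all 15 retained. Mean = 7399/15 = 493.267

493 ms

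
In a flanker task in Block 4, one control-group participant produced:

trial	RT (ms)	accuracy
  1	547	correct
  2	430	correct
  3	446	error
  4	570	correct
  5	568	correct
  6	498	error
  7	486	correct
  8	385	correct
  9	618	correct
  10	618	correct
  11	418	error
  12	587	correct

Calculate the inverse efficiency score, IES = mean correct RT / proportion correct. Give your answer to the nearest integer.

Correct trials (n=9): 547, 430, 570, 568, 486, 385, 618, 618, 587
Mean correct RT = 4809/9 = 534.3333 ms
Proportion correct = 9/12
IES = 534.3333 / (9/12) = 712.444 ms

712 ms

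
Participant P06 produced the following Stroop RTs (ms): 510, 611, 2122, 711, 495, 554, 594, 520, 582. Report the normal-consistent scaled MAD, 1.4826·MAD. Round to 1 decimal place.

91.9 ms

Sorted: 495, 510, 520, 554, 582, 594, 611, 711, 2122 → median = 582
|x − 582| sorted: 0, 12, 28, 29, 62, 72, 87, 129, 1540 → MAD = 62
Robust SD ≈ 1.4826 × 62 = 91.921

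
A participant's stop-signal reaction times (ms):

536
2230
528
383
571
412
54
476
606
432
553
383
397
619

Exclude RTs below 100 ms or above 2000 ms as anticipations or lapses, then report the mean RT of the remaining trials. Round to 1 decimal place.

491.3 ms

Excluded: 54, 2230
Retained (n=12): Σ = 5896
Mean = 5896/12 = 491.3333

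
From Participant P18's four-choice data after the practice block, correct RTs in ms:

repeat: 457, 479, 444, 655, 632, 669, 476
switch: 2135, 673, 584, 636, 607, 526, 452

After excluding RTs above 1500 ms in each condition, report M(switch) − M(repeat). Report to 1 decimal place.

switch: exclude 2135
M(repeat) = 3812/7 = 544.571
M(switch) = 3478/6 = 579.667
Difference = 579.667 − 544.571 = 35.095 ms

35.1 ms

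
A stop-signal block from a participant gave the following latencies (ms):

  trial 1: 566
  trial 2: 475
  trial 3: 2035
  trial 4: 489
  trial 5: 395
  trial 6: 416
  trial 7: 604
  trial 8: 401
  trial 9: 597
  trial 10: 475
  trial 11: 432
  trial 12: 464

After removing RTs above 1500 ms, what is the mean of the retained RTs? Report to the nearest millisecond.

483 ms

Excluded: 2035
Retained (n=11): Σ = 5314
Mean = 5314/11 = 483.0909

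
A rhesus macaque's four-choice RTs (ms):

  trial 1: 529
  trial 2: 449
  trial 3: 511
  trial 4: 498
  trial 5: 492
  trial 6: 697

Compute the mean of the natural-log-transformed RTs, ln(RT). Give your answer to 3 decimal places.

6.262

ln(RT): 6.2710, 6.1070, 6.2364, 6.2106, 6.1985, 6.5468
Σ ln(RT) = 37.5702
Mean = 37.5702/6 = 6.26171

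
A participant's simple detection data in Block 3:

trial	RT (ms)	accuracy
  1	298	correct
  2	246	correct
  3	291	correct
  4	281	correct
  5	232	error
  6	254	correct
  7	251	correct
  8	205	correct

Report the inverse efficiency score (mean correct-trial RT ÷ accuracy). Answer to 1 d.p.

Correct trials (n=7): 298, 246, 291, 281, 254, 251, 205
Mean correct RT = 1826/7 = 260.8571 ms
Proportion correct = 7/8
IES = 260.8571 / (7/8) = 298.122 ms

298.1 ms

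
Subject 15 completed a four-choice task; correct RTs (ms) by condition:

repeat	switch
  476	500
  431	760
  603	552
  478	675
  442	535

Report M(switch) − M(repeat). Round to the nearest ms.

118 ms

M(repeat) = 2430/5 = 486.000
M(switch) = 3022/5 = 604.400
Difference = 604.400 − 486.000 = 118.400 ms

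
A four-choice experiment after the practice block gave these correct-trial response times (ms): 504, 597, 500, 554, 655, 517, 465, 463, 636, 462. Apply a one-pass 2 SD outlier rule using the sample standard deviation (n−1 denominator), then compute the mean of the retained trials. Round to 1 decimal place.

n = 10, ΣRT = 5353, M = 535.300
Σ(x−M)² = 46728.10; s = √(46728.10/9) = 72.056
Cutoffs: 535.300 ± 2·72.056 → [391.2, 679.4]
No RTs fall outside the cutoffs; all 10 retained. Mean = 5353/10 = 535.300

535.3 ms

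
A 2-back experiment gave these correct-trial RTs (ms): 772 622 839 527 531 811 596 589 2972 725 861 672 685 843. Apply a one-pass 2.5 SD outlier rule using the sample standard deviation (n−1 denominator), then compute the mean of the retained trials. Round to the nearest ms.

n = 14, ΣRT = 12045, M = 860.357
Σ(x−M)² = 4974523.21; s = √(4974523.21/13) = 618.592
Cutoffs: 860.357 ± 2.5·618.592 → [-686.1, 2406.8]
Outside: 2972 → excluded.
Retained (n=13): Σ = 9073, mean = 9073/13 = 697.923

698 ms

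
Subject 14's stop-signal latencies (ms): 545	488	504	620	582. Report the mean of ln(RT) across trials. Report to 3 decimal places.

ln(RT): 6.3008, 6.1903, 6.2226, 6.4297, 6.3665
Σ ln(RT) = 31.5099
Mean = 31.5099/5 = 6.30197

6.302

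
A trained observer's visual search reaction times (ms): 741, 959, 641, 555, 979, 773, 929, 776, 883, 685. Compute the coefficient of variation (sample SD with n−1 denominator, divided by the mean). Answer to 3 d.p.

n = 10, Σ = 7921, M = 792.1000
Σ(x−M)² = 183544.900; s = √(183544.900/9) = 142.8071
CV = 142.8071 / 792.1000 = 0.18029

0.180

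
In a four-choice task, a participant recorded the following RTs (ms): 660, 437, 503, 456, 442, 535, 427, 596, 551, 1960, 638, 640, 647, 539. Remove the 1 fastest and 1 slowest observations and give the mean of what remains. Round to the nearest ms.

554 ms

Sorted: 427, 437, 442, 456, 503, 535, 539, 551, 596, 638, 640, 647, 660, 1960
Drop lowest 1 (427) and highest 1 (1960)
Remaining (n=12): Σ = 6644, mean = 6644/12 = 553.667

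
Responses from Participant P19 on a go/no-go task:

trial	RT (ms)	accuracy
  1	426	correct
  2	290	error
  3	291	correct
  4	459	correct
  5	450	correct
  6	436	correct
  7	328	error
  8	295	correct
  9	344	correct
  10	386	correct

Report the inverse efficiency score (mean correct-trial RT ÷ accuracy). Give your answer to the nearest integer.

482 ms

Correct trials (n=8): 426, 291, 459, 450, 436, 295, 344, 386
Mean correct RT = 3087/8 = 385.8750 ms
Proportion correct = 8/10
IES = 385.8750 / (8/10) = 482.344 ms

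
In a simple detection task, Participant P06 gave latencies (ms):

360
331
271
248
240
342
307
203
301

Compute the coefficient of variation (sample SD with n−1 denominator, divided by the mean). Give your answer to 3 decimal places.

n = 9, Σ = 2603, M = 289.2222
Σ(x−M)² = 21883.556; s = √(21883.556/8) = 52.3015
CV = 52.3015 / 289.2222 = 0.18083

0.181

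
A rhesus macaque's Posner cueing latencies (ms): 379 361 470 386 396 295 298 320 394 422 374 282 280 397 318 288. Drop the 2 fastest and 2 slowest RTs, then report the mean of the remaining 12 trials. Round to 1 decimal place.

Sorted: 280, 282, 288, 295, 298, 318, 320, 361, 374, 379, 386, 394, 396, 397, 422, 470
Drop lowest 2 (280, 282) and highest 2 (422, 470)
Remaining (n=12): Σ = 4206, mean = 4206/12 = 350.500

350.5 ms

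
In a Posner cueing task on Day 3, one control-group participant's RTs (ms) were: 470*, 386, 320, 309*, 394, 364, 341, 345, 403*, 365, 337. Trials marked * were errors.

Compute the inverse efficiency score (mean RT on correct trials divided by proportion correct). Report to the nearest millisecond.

Correct trials (n=8): 386, 320, 394, 364, 341, 345, 365, 337
Mean correct RT = 2852/8 = 356.5000 ms
Proportion correct = 8/11
IES = 356.5000 / (8/11) = 490.188 ms

490 ms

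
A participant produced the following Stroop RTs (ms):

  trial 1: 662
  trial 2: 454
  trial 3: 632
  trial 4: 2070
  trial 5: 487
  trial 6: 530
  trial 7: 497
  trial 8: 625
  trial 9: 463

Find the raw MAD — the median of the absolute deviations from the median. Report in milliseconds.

76 ms

Sorted: 454, 463, 487, 497, 530, 625, 632, 662, 2070 → median = 530
|x − 530|: 132, 76, 102, 1540, 43, 0, 33, 95, 67
Sorted deviations: 0, 33, 43, 67, 76, 95, 102, 132, 1540 → MAD = 76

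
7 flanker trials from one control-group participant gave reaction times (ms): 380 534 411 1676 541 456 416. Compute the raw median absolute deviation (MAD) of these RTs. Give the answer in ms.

76 ms

Sorted: 380, 411, 416, 456, 534, 541, 1676 → median = 456
|x − 456|: 76, 78, 45, 1220, 85, 0, 40
Sorted deviations: 0, 40, 45, 76, 78, 85, 1220 → MAD = 76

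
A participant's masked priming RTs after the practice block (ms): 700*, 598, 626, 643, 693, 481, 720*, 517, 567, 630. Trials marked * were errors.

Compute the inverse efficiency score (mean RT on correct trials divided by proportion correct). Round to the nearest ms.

Correct trials (n=8): 598, 626, 643, 693, 481, 517, 567, 630
Mean correct RT = 4755/8 = 594.3750 ms
Proportion correct = 8/10
IES = 594.3750 / (8/10) = 742.969 ms

743 ms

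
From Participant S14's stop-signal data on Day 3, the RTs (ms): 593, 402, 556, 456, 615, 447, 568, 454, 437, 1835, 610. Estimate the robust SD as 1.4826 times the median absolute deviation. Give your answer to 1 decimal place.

148.3 ms

Sorted: 402, 437, 447, 454, 456, 556, 568, 593, 610, 615, 1835 → median = 556
|x − 556| sorted: 0, 12, 37, 54, 59, 100, 102, 109, 119, 154, 1279 → MAD = 100
Robust SD ≈ 1.4826 × 100 = 148.260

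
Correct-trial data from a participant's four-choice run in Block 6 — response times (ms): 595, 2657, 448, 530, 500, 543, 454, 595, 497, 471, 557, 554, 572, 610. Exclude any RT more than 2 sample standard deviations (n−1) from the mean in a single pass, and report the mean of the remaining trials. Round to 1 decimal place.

n = 14, ΣRT = 9583, M = 684.500
Σ(x−M)² = 4226003.50; s = √(4226003.50/13) = 570.155
Cutoffs: 684.500 ± 2·570.155 → [-455.8, 1824.8]
Outside: 2657 → excluded.
Retained (n=13): Σ = 6926, mean = 6926/13 = 532.769

532.8 ms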